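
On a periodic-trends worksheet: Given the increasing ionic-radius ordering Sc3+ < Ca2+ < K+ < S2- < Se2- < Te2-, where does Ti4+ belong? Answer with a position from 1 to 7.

1

Electron counts and nuclear charges: Ti4+ has 18 e⁻ (Z=22), Sc3+ has 18 e⁻ (Z=21), Ca2+ has 18 e⁻ (Z=20), K+ has 18 e⁻ (Z=19), S2- has 18 e⁻ (Z=16), Se2- has 36 e⁻ (Z=34), Te2- has 54 e⁻ (Z=52). Ti4+ < Sc3+ (isoelectronic, higher Z=22 is smaller); Sc3+ < Ca2+ (isoelectronic, higher Z=21 is smaller); Ca2+ < K+ (isoelectronic, higher Z=20 is smaller); K+ < S2- (both 18 e⁻, Z=19>16); S2- < Se2- (same group, period 3 vs 4); Se2- < Te2- (same group, period 4 vs 5).
Putting Ti4+ in gives Ti4+ < Sc3+ < Ca2+ < K+ < S2- < Se2- < Te2-; it lands at slot 1.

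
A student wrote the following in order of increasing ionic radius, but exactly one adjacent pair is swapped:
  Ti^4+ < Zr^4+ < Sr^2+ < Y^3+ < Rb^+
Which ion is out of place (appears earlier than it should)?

Sr^2+

Check each adjacent pair. Sr^2+ and Y^3+ are reversed: they are isoelectronic (36 e⁻) and Y has more protons than Sr (39 vs 38), making Y^3+ smaller. No other neighbouring pair contradicts the periodic trends, so Sr^2+ is the ion listed too early.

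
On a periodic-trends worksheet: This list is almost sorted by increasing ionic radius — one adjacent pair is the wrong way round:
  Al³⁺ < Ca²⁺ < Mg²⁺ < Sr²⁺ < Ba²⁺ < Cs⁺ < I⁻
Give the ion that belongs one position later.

Ca²⁺

Check each adjacent pair. Ca²⁺ and Mg²⁺ are reversed: same group and charge — period 3 sits above period 4, so Mg²⁺ is smaller. No other neighbouring pair contradicts the periodic trends, so Ca²⁺ is the ion listed too early.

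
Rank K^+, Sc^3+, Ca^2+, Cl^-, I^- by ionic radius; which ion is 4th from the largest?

Sc^3+: 18 e⁻, Z=21, Ca^2+: 18 e⁻, Z=20, K^+: 18 e⁻, Z=19, Cl^-: 18 e⁻, Z=17, I^-: 54 e⁻, Z=53. Sc^3+ < Ca^2+ (isoelectronic, higher Z=21 is smaller); Ca^2+ < K^+ (isoelectronic, higher Z=20 is smaller); K^+ < Cl^- (isoelectronic, higher Z=19 is smaller); Cl^- < I^- (same group, period 3 vs 5).
Ordering: Sc^3+ < Ca^2+ < K^+ < Cl^- < I^-. The 4th largest is Ca^2+.

Ca^2+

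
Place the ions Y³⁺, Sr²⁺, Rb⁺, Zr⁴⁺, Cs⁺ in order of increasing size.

Zr⁴⁺ < Y³⁺ < Sr²⁺ < Rb⁺ < Cs⁺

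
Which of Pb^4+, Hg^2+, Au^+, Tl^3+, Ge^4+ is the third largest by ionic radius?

Electron counts and nuclear charges: Ge^4+ (Z=32, 28 e⁻), Pb^4+ (Z=82, 78 e⁻), Tl^3+ (Z=81, 78 e⁻), Hg^2+ (Z=80, 78 e⁻), Au^+ (Z=79, 78 e⁻). Ge^4+ < Pb^4+ (same group, 2 shells fewer); Pb^4+ < Tl^3+ (both 78 e⁻, Z=82>81); Tl^3+ < Hg^2+ (isoelectronic, higher Z=81 is smaller); Hg^2+ < Au^+ (both 78 e⁻, Z=80>79).
So the order is Ge^4+ < Pb^4+ < Tl^3+ < Hg^2+ < Au^+; the 3rd-largest ion is Tl^3+.

Tl^3+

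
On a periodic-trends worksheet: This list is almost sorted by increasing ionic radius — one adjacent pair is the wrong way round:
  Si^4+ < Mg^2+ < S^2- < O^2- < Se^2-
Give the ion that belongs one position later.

The pair S^2-, O^2- is the wrong way round — same group and charge — period 2 sits above period 3, so O^2- is smaller. All other adjacent pairs agree with periodic trends, so S^2- is the misplaced ion.

S^2-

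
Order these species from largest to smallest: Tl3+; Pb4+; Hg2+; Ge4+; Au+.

Au+ > Hg2+ > Tl3+ > Pb4+ > Ge4+

Ge4+ has 28 e⁻ (Z=32), Pb4+ has 78 e⁻ (Z=82), Tl3+ has 78 e⁻ (Z=81), Hg2+ has 78 e⁻ (Z=80), Au+ has 78 e⁻ (Z=79). Ge4+ < Pb4+ (same group, period 4 vs 6); Pb4+ < Tl3+ (isoelectronic, higher Z=82 is smaller); Tl3+ < Hg2+ (both 78 e⁻, Z=81>80); Hg2+ < Au+ (isoelectronic, higher Z=80 is smaller).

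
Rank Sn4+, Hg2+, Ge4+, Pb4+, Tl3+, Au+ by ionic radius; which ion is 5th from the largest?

Sn4+

Work out protons and electrons: Ge4+: 28 e⁻, Z=32, Sn4+: 46 e⁻, Z=50, Pb4+: 78 e⁻, Z=82, Tl3+: 78 e⁻, Z=81, Hg2+: 78 e⁻, Z=80, Au+: 78 e⁻, Z=79. Ge4+ < Sn4+ (same group, period 4 vs 5); Sn4+ < Pb4+ (same group, period 5 vs 6); Pb4+ < Tl3+ (both 78 e⁻, Z=82>81); Tl3+ < Hg2+ (isoelectronic, higher Z=81 is smaller); Hg2+ < Au+ (isoelectronic, higher Z=80 is smaller).
Ordering: Ge4+ < Sn4+ < Pb4+ < Tl3+ < Hg2+ < Au+. The 5th largest is Sn4+.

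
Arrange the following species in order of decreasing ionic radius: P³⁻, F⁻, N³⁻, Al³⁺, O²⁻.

First list Z and electron count for each: Al³⁺: 10 e⁻, Z=13, F⁻: 10 e⁻, Z=9, O²⁻: 10 e⁻, Z=8, N³⁻: 10 e⁻, Z=7, P³⁻: 18 e⁻, Z=15. Al³⁺ < F⁻ (both 10 e⁻, Z=13>9); F⁻ < O²⁻ (isoelectronic, higher Z=9 is smaller); O²⁻ < N³⁻ (both 10 e⁻, Z=8>7); N³⁻ < P³⁻ (same group, period 2 vs 3).

P³⁻ > N³⁻ > O²⁻ > F⁻ > Al³⁺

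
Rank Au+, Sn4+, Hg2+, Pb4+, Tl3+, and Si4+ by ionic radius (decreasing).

Au+ > Hg2+ > Tl3+ > Pb4+ > Sn4+ > Si4+

Work out protons and electrons: Si4+ (Z=14, 10 e⁻), Sn4+ (Z=50, 46 e⁻), Pb4+ (Z=82, 78 e⁻), Tl3+ (Z=81, 78 e⁻), Hg2+ (Z=80, 78 e⁻), Au+ (Z=79, 78 e⁻). Si4+ < Sn4+ (same group, 2 shells fewer); Sn4+ < Pb4+ (same group, 1 shell fewer); Pb4+ < Tl3+ (isoelectronic, higher Z=82 is smaller); Tl3+ < Hg2+ (both 78 e⁻, Z=81>80); Hg2+ < Au+ (both 78 e⁻, Z=80>79).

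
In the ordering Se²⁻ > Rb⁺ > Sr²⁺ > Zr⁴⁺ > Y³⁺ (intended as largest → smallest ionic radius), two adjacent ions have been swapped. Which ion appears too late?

Y³⁺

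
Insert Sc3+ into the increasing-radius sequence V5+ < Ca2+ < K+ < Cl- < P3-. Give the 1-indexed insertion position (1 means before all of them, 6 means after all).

All of these have 18 electrons (isoelectronic). With the same electron cloud, the ion with the most protons pulls it in tightest. Nuclear charges: V5+ (Z=23), Sc3+ (Z=21), Ca2+ (Z=20), K+ (Z=19), Cl- (Z=17), P3- (Z=15). Highest Z is smallest.
Merged order: V5+ < Sc3+ < Ca2+ < K+ < Cl- < P3- — Sc3+ is number 2.

2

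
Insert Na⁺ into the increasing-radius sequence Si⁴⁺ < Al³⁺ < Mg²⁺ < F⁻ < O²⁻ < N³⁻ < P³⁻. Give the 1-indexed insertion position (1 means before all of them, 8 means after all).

First list Z and electron count for each: Si⁴⁺ has 10 e⁻ (Z=14), Al³⁺ has 10 e⁻ (Z=13), Mg²⁺ has 10 e⁻ (Z=12), Na⁺ has 10 e⁻ (Z=11), F⁻ has 10 e⁻ (Z=9), O²⁻ has 10 e⁻ (Z=8), N³⁻ has 10 e⁻ (Z=7), P³⁻ has 18 e⁻ (Z=15). Si⁴⁺ < Al³⁺ (isoelectronic, higher Z=14 is smaller); Al³⁺ < Mg²⁺ (both 10 e⁻, Z=13>12); Mg²⁺ < Na⁺ (both 10 e⁻, Z=12>11); Na⁺ < F⁻ (both 10 e⁻, Z=11>9); F⁻ < O²⁻ (both 10 e⁻, Z=9>8); O²⁻ < N³⁻ (both 10 e⁻, Z=8>7); N³⁻ < P³⁻ (same group, period 2 vs 3).
The complete sequence is Si⁴⁺ < Al³⁺ < Mg²⁺ < Na⁺ < F⁻ < O²⁻ < N³⁻ < P³⁻. Na⁺ sits at position 4.

4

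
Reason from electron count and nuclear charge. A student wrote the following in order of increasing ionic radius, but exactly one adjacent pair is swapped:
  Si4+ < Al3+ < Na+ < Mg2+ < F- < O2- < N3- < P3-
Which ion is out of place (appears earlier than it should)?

Na+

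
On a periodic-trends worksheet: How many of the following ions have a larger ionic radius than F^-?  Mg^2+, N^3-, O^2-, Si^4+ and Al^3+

2

Each ion has 10 electrons. The ranking follows nuclear charge in reverse — greater Z gives a smaller radius. Si^4+ (Z=14), Al^3+ (Z=13), Mg^2+ (Z=12), F^- (Z=9), O^2- (Z=8), N^3- (Z=7).
Ordering all of them (including F^-) by radius gives Si^4+ < Al^3+ < Mg^2+ < F^- < O^2- < N^3-. So 2 are larger.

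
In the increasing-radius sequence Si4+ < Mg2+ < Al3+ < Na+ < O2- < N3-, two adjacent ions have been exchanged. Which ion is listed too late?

Al3+

Compare adjacent ions: both have 10 electrons but Z(Al)=13 > Z(Mg)=12, so Al3+ should be the smaller of the two — yet in this increasing list Mg2+ sits before Al3+. Nothing else is reversed, so Al3+ should move one place to the left.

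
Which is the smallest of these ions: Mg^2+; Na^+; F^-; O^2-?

Mg^2+

Isoelectronic series (10 e⁻ each). Size is set by nuclear charge: more protons means a smaller ion. Mg^2+ (Z=12), Na^+ (Z=11), F^- (Z=9), O^2- (Z=8).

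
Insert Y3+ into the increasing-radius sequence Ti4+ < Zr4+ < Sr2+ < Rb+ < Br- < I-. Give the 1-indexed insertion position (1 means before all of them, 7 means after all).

Work out protons and electrons: Ti4+ (Z=22, 18 e⁻), Zr4+ (Z=40, 36 e⁻), Y3+ (Z=39, 36 e⁻), Sr2+ (Z=38, 36 e⁻), Rb+ (Z=37, 36 e⁻), Br- (Z=35, 36 e⁻), I- (Z=53, 54 e⁻). Ti4+ < Zr4+ (same group, 1 shell fewer); Zr4+ < Y3+ (both 36 e⁻, Z=40>39); Y3+ < Sr2+ (both 36 e⁻, Z=39>38); Sr2+ < Rb+ (isoelectronic, higher Z=38 is smaller); Rb+ < Br- (isoelectronic, higher Z=37 is smaller); Br- < I- (same group, period 4 vs 5).
With Y3+ included the full order is Ti4+ < Zr4+ < Y3+ < Sr2+ < Rb+ < Br- < I-, so it takes position 3.

3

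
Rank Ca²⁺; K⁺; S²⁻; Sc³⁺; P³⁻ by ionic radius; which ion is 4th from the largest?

Ca²⁺

These species are isoelectronic with 18 electrons. The only difference is the number of protons: Sc³⁺ (Z=21), Ca²⁺ (Z=20), K⁺ (Z=19), S²⁻ (Z=16), P³⁻ (Z=15). The strongest nuclear pull (Sc³⁺) gives the smallest ion.
Ordering: Sc³⁺ < Ca²⁺ < K⁺ < S²⁻ < P³⁻. The 4th largest is Ca²⁺.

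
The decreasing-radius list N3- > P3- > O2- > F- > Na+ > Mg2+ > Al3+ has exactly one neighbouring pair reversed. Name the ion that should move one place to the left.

The pair N3-, P3- is the wrong way round — N3- and P3- are in one column with the same charge; the lighter period-2 ion has one fewer shell and is smaller. All other adjacent pairs agree with periodic trends, so P3- is the misplaced ion.

P3-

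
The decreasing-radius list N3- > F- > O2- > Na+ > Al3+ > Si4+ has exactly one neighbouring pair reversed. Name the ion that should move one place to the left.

Check each adjacent pair. F- and O2- are reversed: F- and O2- share 10 electrons; the higher nuclear charge on F (Z=9) contracts it more, so F- < O2-. No other neighbouring pair contradicts the periodic trends, so O2- is the ion listed too late.

O2-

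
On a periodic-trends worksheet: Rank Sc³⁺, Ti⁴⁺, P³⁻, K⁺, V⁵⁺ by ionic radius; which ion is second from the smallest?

All of these have 18 electrons (isoelectronic). With the same electron cloud, the ion with the most protons pulls it in tightest. Nuclear charges: V⁵⁺ (Z=23), Ti⁴⁺ (Z=22), Sc³⁺ (Z=21), K⁺ (Z=19), P³⁻ (Z=15). Highest Z is smallest.
So the order is V⁵⁺ < Ti⁴⁺ < Sc³⁺ < K⁺ < P³⁻; the 2nd-smallest ion is Ti⁴⁺.

Ti⁴⁺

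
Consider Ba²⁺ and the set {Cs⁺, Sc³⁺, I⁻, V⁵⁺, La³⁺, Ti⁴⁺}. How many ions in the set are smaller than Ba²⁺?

4

V⁵⁺: 18 e⁻, Z=23, Ti⁴⁺: 18 e⁻, Z=22, Sc³⁺: 18 e⁻, Z=21, La³⁺: 54 e⁻, Z=57, Ba²⁺: 54 e⁻, Z=56, Cs⁺: 54 e⁻, Z=55, I⁻: 54 e⁻, Z=53. V⁵⁺ < Ti⁴⁺ (isoelectronic, higher Z=23 is smaller); Ti⁴⁺ < Sc³⁺ (both 18 e⁻, Z=22>21); Sc³⁺ < La³⁺ (same group, 2 shells fewer); La³⁺ < Ba²⁺ (isoelectronic, higher Z=57 is smaller); Ba²⁺ < Cs⁺ (both 54 e⁻, Z=56>55); Cs⁺ < I⁻ (both 54 e⁻, Z=55>53).
Ordering all of them (including Ba²⁺) by radius gives V⁵⁺ < Ti⁴⁺ < Sc³⁺ < La³⁺ < Ba²⁺ < Cs⁺ < I⁻. That's 4.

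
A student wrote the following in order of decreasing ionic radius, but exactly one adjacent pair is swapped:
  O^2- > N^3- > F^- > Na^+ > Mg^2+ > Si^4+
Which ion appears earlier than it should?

Compare adjacent ions: they are isoelectronic (10 e⁻) and O has more protons than N (8 vs 7), making O^2- smaller — yet in this decreasing list O^2- sits before N^3-. Nothing else is reversed, so O^2- should move one place to the right.

O^2-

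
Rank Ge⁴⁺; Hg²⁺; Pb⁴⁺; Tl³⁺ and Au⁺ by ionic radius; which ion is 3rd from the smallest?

Tl³⁺

First list Z and electron count for each: Ge⁴⁺: 28 e⁻, Z=32, Pb⁴⁺: 78 e⁻, Z=82, Tl³⁺: 78 e⁻, Z=81, Hg²⁺: 78 e⁻, Z=80, Au⁺: 78 e⁻, Z=79. Ge⁴⁺ < Pb⁴⁺ (same group, period 4 vs 6); Pb⁴⁺ < Tl³⁺ (both 78 e⁻, Z=82>81); Tl³⁺ < Hg²⁺ (both 78 e⁻, Z=81>80); Hg²⁺ < Au⁺ (both 78 e⁻, Z=80>79).
So the order is Ge⁴⁺ < Pb⁴⁺ < Tl³⁺ < Hg²⁺ < Au⁺; the 3rd-smallest ion is Tl³⁺.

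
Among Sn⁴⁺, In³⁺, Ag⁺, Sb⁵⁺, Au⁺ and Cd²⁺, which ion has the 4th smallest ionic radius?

Cd²⁺

Electron counts and nuclear charges: Sb⁵⁺ (Z=51, 46 e⁻), Sn⁴⁺ (Z=50, 46 e⁻), In³⁺ (Z=49, 46 e⁻), Cd²⁺ (Z=48, 46 e⁻), Ag⁺ (Z=47, 46 e⁻), Au⁺ (Z=79, 78 e⁻). Sb⁵⁺ < Sn⁴⁺ (both 46 e⁻, Z=51>50); Sn⁴⁺ < In³⁺ (both 46 e⁻, Z=50>49); In³⁺ < Cd²⁺ (isoelectronic, higher Z=49 is smaller); Cd²⁺ < Ag⁺ (both 46 e⁻, Z=48>47); Ag⁺ < Au⁺ (same group, period 5 vs 6).
Ordering: Sb⁵⁺ < Sn⁴⁺ < In³⁺ < Cd²⁺ < Ag⁺ < Au⁺. The 4th smallest is Cd²⁺.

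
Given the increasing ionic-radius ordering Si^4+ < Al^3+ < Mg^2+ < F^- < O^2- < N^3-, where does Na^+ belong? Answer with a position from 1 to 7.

Isoelectronic series (10 e⁻ each). Size is set by nuclear charge: more protons means a smaller ion. Si^4+ (Z=14), Al^3+ (Z=13), Mg^2+ (Z=12), Na^+ (Z=11), F^- (Z=9), O^2- (Z=8), N^3- (Z=7).
Putting Na^+ in gives Si^4+ < Al^3+ < Mg^2+ < Na^+ < F^- < O^2- < N^3-; it lands at slot 4.

4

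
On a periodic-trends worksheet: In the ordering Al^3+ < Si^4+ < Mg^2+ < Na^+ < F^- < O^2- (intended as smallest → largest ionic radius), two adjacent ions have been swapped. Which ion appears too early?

Al^3+

Scanning neighbour by neighbour, only Al^3+/Si^4+ violates a trend: they are isoelectronic (10 e⁻) and Si has more protons than Al (14 vs 13), making Si^4+ smaller. That makes Al^3+ the one sitting a position early relative to where it belongs.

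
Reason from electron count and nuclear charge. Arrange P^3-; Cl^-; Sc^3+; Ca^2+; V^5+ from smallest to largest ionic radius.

Isoelectronic series (18 e⁻ each). Size is set by nuclear charge: more protons means a smaller ion. V^5+ (Z=23), Sc^3+ (Z=21), Ca^2+ (Z=20), Cl^- (Z=17), P^3- (Z=15).

V^5+ < Sc^3+ < Ca^2+ < Cl^- < P^3-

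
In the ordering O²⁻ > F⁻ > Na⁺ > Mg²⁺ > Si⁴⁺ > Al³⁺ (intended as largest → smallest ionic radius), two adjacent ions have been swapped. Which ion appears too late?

Compare adjacent ions: they are isoelectronic (10 e⁻) and Si has more protons than Al (14 vs 13), making Si⁴⁺ smaller — yet in this decreasing list Si⁴⁺ sits before Al³⁺. Nothing else is reversed, so Al³⁺ should move one place to the left.

Al³⁺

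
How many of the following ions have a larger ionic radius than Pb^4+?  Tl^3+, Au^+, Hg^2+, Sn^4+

Work out protons and electrons: Sn^4+ has 46 e⁻ (Z=50), Pb^4+ has 78 e⁻ (Z=82), Tl^3+ has 78 e⁻ (Z=81), Hg^2+ has 78 e⁻ (Z=80), Au^+ has 78 e⁻ (Z=79). Sn^4+ < Pb^4+ (same group, period 5 vs 6); Pb^4+ < Tl^3+ (both 78 e⁻, Z=82>81); Tl^3+ < Hg^2+ (both 78 e⁻, Z=81>80); Hg^2+ < Au^+ (isoelectronic, higher Z=80 is smaller).
Placing each against Pb^4+: smaller — Sn^4+; larger — Tl^3+, Hg^2+, Au^+. So 3 are larger.

3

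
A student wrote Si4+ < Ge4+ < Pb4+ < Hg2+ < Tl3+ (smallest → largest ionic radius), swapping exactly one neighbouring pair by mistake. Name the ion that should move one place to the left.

Compare adjacent ions: Tl3+ and Hg2+ share 78 electrons; the higher nuclear charge on Tl (Z=81) contracts it more, so Tl3+ < Hg2+ — yet in this increasing list Hg2+ sits before Tl3+. Nothing else is reversed, so Tl3+ should move one place to the left.

Tl3+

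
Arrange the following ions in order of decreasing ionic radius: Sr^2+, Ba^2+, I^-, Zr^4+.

Tabulating Z and e⁻: Zr^4+: 36 e⁻, Z=40, Sr^2+: 36 e⁻, Z=38, Ba^2+: 54 e⁻, Z=56, I^-: 54 e⁻, Z=53. Zr^4+ < Sr^2+ (isoelectronic, higher Z=40 is smaller); Sr^2+ < Ba^2+ (same group, period 5 vs 6); Ba^2+ < I^- (both 54 e⁻, Z=56>53).

I^- > Ba^2+ > Sr^2+ > Zr^4+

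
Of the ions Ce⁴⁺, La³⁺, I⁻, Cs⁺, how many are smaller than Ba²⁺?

2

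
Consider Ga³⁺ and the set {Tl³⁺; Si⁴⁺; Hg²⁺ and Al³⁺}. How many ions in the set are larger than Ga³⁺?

2

First list Z and electron count for each: Si⁴⁺ has 10 e⁻ (Z=14), Al³⁺ has 10 e⁻ (Z=13), Ga³⁺ has 28 e⁻ (Z=31), Tl³⁺ has 78 e⁻ (Z=81), Hg²⁺ has 78 e⁻ (Z=80). Si⁴⁺ < Al³⁺ (both 10 e⁻, Z=14>13); Al³⁺ < Ga³⁺ (same group, period 3 vs 4); Ga³⁺ < Tl³⁺ (same group, period 4 vs 6); Tl³⁺ < Hg²⁺ (isoelectronic, higher Z=81 is smaller).
Placing each against Ga³⁺: smaller — Si⁴⁺, Al³⁺; larger — Tl³⁺, Hg²⁺. Count: 2.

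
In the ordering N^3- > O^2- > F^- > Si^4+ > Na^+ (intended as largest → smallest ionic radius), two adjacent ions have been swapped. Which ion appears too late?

Scanning neighbour by neighbour, only Si^4+/Na^+ violates a trend: they are isoelectronic (10 e⁻) and Si has more protons than Na (14 vs 11), making Si^4+ smaller. That makes Na^+ the one sitting a position late relative to where it belongs.

Na^+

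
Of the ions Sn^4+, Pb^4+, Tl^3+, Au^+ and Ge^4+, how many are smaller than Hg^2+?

4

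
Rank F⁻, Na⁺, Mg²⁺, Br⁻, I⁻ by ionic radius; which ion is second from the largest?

Br⁻

First list Z and electron count for each: Mg²⁺ (Z=12, 10 e⁻), Na⁺ (Z=11, 10 e⁻), F⁻ (Z=9, 10 e⁻), Br⁻ (Z=35, 36 e⁻), I⁻ (Z=53, 54 e⁻). Mg²⁺ < Na⁺ (both 10 e⁻, Z=12>11); Na⁺ < F⁻ (isoelectronic, higher Z=11 is smaller); F⁻ < Br⁻ (same group, 2 shells fewer); Br⁻ < I⁻ (same group, period 4 vs 5).
So the order is Mg²⁺ < Na⁺ < F⁻ < Br⁻ < I⁻; the 2nd-largest ion is Br⁻.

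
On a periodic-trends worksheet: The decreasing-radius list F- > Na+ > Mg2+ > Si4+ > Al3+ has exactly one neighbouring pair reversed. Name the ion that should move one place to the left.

Al3+

Compare adjacent ions: they are isoelectronic (10 e⁻) and Si has more protons than Al (14 vs 13), making Si4+ smaller — yet in this decreasing list Si4+ sits before Al3+. Nothing else is reversed, so Al3+ should move one place to the left.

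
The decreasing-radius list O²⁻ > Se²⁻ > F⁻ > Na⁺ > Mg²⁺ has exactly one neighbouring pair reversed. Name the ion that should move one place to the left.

Compare adjacent ions: both in group 16 with the same charge; O²⁻ (period 2) has the smaller radius — yet in this decreasing list O²⁻ sits before Se²⁻. Nothing else is reversed, so Se²⁻ should move one place to the left.

Se²⁻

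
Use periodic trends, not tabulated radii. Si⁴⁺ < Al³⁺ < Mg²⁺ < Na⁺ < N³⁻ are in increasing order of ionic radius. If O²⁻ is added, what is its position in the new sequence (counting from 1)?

Isoelectronic series (10 e⁻ each). Size is set by nuclear charge: more protons means a smaller ion. Si⁴⁺ (Z=14), Al³⁺ (Z=13), Mg²⁺ (Z=12), Na⁺ (Z=11), O²⁻ (Z=8), N³⁻ (Z=7).
The complete sequence is Si⁴⁺ < Al³⁺ < Mg²⁺ < Na⁺ < O²⁻ < N³⁻. O²⁻ sits at position 5.

5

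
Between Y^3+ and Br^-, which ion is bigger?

These species are isoelectronic with 36 electrons. The only difference is the number of protons: Y^3+ (Z=39), Br^- (Z=35). The strongest nuclear pull (Y^3+) gives the smallest ion.

Br^-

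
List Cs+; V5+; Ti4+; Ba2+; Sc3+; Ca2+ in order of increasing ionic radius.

First list Z and electron count for each: V5+ has 18 e⁻ (Z=23), Ti4+ has 18 e⁻ (Z=22), Sc3+ has 18 e⁻ (Z=21), Ca2+ has 18 e⁻ (Z=20), Ba2+ has 54 e⁻ (Z=56), Cs+ has 54 e⁻ (Z=55). V5+ < Ti4+ (both 18 e⁻, Z=23>22); Ti4+ < Sc3+ (both 18 e⁻, Z=22>21); Sc3+ < Ca2+ (both 18 e⁻, Z=21>20); Ca2+ < Ba2+ (same group, period 4 vs 6); Ba2+ < Cs+ (both 54 e⁻, Z=56>55).

V5+ < Ti4+ < Sc3+ < Ca2+ < Ba2+ < Cs+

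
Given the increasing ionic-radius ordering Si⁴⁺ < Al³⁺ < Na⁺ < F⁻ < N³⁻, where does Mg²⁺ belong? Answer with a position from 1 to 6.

3

Each ion has 10 electrons. The ranking follows nuclear charge in reverse — greater Z gives a smaller radius. Si⁴⁺ (Z=14), Al³⁺ (Z=13), Mg²⁺ (Z=12), Na⁺ (Z=11), F⁻ (Z=9), N³⁻ (Z=7).
The complete sequence is Si⁴⁺ < Al³⁺ < Mg²⁺ < Na⁺ < F⁻ < N³⁻. Mg²⁺ sits at position 3.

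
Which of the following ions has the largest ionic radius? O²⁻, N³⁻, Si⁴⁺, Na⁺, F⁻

All of these have 10 electrons (isoelectronic). With the same electron cloud, the ion with the most protons pulls it in tightest. Nuclear charges: Si⁴⁺ (Z=14), Na⁺ (Z=11), F⁻ (Z=9), O²⁻ (Z=8), N³⁻ (Z=7). Highest Z is smallest.

N³⁻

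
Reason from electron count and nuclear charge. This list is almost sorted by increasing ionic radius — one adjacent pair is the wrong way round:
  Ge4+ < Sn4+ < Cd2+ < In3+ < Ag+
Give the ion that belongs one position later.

Cd2+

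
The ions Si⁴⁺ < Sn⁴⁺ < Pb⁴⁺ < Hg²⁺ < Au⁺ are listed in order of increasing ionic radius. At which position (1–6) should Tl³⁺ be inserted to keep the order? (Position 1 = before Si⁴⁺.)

4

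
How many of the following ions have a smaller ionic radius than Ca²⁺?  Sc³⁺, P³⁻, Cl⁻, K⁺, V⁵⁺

2

These species are isoelectronic with 18 electrons. The only difference is the number of protons: V⁵⁺ (Z=23), Sc³⁺ (Z=21), Ca²⁺ (Z=20), K⁺ (Z=19), Cl⁻ (Z=17), P³⁻ (Z=15). The strongest nuclear pull (V⁵⁺) gives the smallest ion.
Overall: V⁵⁺ < Sc³⁺ < Ca²⁺ < K⁺ < Cl⁻ < P³⁻. Ca²⁺ has 2 below it and 3 above. That's 2.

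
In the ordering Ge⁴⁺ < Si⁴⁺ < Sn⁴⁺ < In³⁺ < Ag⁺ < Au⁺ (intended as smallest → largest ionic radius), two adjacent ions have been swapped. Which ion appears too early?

The pair Ge⁴⁺, Si⁴⁺ is the wrong way round — same group and charge — period 3 sits above period 4, so Si⁴⁺ is smaller. All other adjacent pairs agree with periodic trends, so Ge⁴⁺ is the misplaced ion.

Ge⁴⁺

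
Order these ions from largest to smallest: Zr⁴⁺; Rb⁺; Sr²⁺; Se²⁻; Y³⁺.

Se²⁻ > Rb⁺ > Sr²⁺ > Y³⁺ > Zr⁴⁺

Isoelectronic series (36 e⁻ each). Size is set by nuclear charge: more protons means a smaller ion. Zr⁴⁺ (Z=40), Y³⁺ (Z=39), Sr²⁺ (Z=38), Rb⁺ (Z=37), Se²⁻ (Z=34).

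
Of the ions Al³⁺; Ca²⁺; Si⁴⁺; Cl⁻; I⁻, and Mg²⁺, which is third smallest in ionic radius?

Electron counts and nuclear charges: Si⁴⁺ (Z=14, 10 e⁻), Al³⁺ (Z=13, 10 e⁻), Mg²⁺ (Z=12, 10 e⁻), Ca²⁺ (Z=20, 18 e⁻), Cl⁻ (Z=17, 18 e⁻), I⁻ (Z=53, 54 e⁻). Si⁴⁺ < Al³⁺ (isoelectronic, higher Z=14 is smaller); Al³⁺ < Mg²⁺ (both 10 e⁻, Z=13>12); Mg²⁺ < Ca²⁺ (same group, 1 shell fewer); Ca²⁺ < Cl⁻ (both 18 e⁻, Z=20>17); Cl⁻ < I⁻ (same group, 2 shells fewer).
Ordering: Si⁴⁺ < Al³⁺ < Mg²⁺ < Ca²⁺ < Cl⁻ < I⁻. The third smallest is Mg²⁺.

Mg²⁺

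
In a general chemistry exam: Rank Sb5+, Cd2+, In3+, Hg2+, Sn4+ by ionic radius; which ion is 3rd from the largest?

In3+

Sb5+ has 46 e⁻ (Z=51), Sn4+ has 46 e⁻ (Z=50), In3+ has 46 e⁻ (Z=49), Cd2+ has 46 e⁻ (Z=48), Hg2+ has 78 e⁻ (Z=80). Sb5+ < Sn4+ (both 46 e⁻, Z=51>50); Sn4+ < In3+ (both 46 e⁻, Z=50>49); In3+ < Cd2+ (both 46 e⁻, Z=49>48); Cd2+ < Hg2+ (same group, period 5 vs 6).
That gives Sb5+ < Sn4+ < In3+ < Cd2+ < Hg2+. From the largest end, number 3 is In3+.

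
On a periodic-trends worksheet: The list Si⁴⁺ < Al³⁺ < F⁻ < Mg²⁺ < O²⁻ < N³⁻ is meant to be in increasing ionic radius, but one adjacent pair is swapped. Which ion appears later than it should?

Mg²⁺

The pair F⁻, Mg²⁺ is the wrong way round — both have 10 electrons but Z(Mg)=12 > Z(F)=9, so Mg²⁺ should be the smaller of the two. All other adjacent pairs agree with periodic trends, so Mg²⁺ is the misplaced ion.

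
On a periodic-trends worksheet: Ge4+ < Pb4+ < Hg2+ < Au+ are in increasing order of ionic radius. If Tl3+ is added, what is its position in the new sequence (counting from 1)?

Electron counts and nuclear charges: Ge4+: 28 e⁻, Z=32, Pb4+: 78 e⁻, Z=82, Tl3+: 78 e⁻, Z=81, Hg2+: 78 e⁻, Z=80, Au+: 78 e⁻, Z=79. Ge4+ < Pb4+ (same group, period 4 vs 6); Pb4+ < Tl3+ (both 78 e⁻, Z=82>81); Tl3+ < Hg2+ (both 78 e⁻, Z=81>80); Hg2+ < Au+ (both 78 e⁻, Z=80>79).
The complete sequence is Ge4+ < Pb4+ < Tl3+ < Hg2+ < Au+. Tl3+ sits at position 3.

3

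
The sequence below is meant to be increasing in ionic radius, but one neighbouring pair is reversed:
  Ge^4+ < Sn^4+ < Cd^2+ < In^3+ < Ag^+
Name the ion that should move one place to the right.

Check each adjacent pair. Cd^2+ and In^3+ are reversed: they are isoelectronic (46 e⁻) and In has more protons than Cd (49 vs 48), making In^3+ smaller. No other neighbouring pair contradicts the periodic trends, so Cd^2+ is the ion listed too early.

Cd^2+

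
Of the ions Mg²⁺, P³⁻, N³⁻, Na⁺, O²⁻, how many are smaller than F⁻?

2

Mg²⁺: 10 e⁻, Z=12, Na⁺: 10 e⁻, Z=11, F⁻: 10 e⁻, Z=9, O²⁻: 10 e⁻, Z=8, N³⁻: 10 e⁻, Z=7, P³⁻: 18 e⁻, Z=15. Mg²⁺ < Na⁺ (both 10 e⁻, Z=12>11); Na⁺ < F⁻ (isoelectronic, higher Z=11 is smaller); F⁻ < O²⁻ (isoelectronic, higher Z=9 is smaller); O²⁻ < N³⁻ (both 10 e⁻, Z=8>7); N³⁻ < P³⁻ (same group, period 2 vs 3).
Placing each against F⁻: smaller — Mg²⁺, Na⁺; larger — O²⁻, N³⁻, P³⁻. Count: 2.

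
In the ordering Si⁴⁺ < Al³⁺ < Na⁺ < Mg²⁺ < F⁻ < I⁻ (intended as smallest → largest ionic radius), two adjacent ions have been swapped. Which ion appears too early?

Na⁺

Scanning neighbour by neighbour, only Na⁺/Mg²⁺ violates a trend: they are isoelectronic (10 e⁻) and Mg has more protons than Na (12 vs 11), making Mg²⁺ smaller. That makes Na⁺ the one sitting a position early relative to where it belongs.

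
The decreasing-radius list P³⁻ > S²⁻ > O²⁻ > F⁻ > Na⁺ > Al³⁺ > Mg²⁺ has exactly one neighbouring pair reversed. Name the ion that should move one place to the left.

The pair Al³⁺, Mg²⁺ is the wrong way round — both have 10 electrons but Z(Al)=13 > Z(Mg)=12, so Al³⁺ should be the smaller of the two. All other adjacent pairs agree with periodic trends, so Mg²⁺ is the misplaced ion.

Mg²⁺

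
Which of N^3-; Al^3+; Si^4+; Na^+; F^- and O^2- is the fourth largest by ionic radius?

All of these have 10 electrons (isoelectronic). With the same electron cloud, the ion with the most protons pulls it in tightest. Nuclear charges: Si^4+ (Z=14), Al^3+ (Z=13), Na^+ (Z=11), F^- (Z=9), O^2- (Z=8), N^3- (Z=7). Highest Z is smallest.
Full ascending order: Si^4+ < Al^3+ < Na^+ < F^- < O^2- < N^3-. Counting from the largest, position 4 is Na^+.

Na^+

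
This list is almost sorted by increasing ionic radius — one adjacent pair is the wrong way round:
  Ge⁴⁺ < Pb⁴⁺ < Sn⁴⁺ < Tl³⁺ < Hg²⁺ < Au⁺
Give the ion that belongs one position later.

Pb⁴⁺

Compare adjacent ions: Sn⁴⁺ and Pb⁴⁺ are in one column with the same charge; the lighter period-5 ion has one fewer shell and is smaller — yet in this increasing list Pb⁴⁺ sits before Sn⁴⁺. Nothing else is reversed, so Pb⁴⁺ should move one place to the right.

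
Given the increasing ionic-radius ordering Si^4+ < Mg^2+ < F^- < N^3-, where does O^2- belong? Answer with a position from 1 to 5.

4

Isoelectronic series (10 e⁻ each). Size is set by nuclear charge: more protons means a smaller ion. Si^4+ (Z=14), Mg^2+ (Z=12), F^- (Z=9), O^2- (Z=8), N^3- (Z=7).
With O^2- included the full order is Si^4+ < Mg^2+ < F^- < O^2- < N^3-, so it takes position 4.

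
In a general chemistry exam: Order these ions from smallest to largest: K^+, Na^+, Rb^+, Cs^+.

Same group, same charge. Going down the group adds an extra shell of electrons, so the ion gets larger: Na^+ is highest in the group and smallest.

Na^+ < K^+ < Rb^+ < Cs^+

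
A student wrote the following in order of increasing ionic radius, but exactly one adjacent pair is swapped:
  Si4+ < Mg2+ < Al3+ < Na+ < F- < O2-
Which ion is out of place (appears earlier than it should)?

Mg2+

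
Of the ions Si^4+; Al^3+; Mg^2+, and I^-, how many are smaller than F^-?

Work out protons and electrons: Si^4+: 10 e⁻, Z=14, Al^3+: 10 e⁻, Z=13, Mg^2+: 10 e⁻, Z=12, F^-: 10 e⁻, Z=9, I^-: 54 e⁻, Z=53. Si^4+ < Al^3+ (both 10 e⁻, Z=14>13); Al^3+ < Mg^2+ (isoelectronic, higher Z=13 is smaller); Mg^2+ < F^- (both 10 e⁻, Z=12>9); F^- < I^- (same group, period 2 vs 5).
Overall: Si^4+ < Al^3+ < Mg^2+ < F^- < I^-. F^- has 3 below it and 1 above. That's 3.

3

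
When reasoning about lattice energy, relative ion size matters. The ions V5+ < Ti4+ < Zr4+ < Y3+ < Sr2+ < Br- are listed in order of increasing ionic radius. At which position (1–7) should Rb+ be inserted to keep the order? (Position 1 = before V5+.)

6

Work out protons and electrons: V5+ (Z=23, 18 e⁻), Ti4+ (Z=22, 18 e⁻), Zr4+ (Z=40, 36 e⁻), Y3+ (Z=39, 36 e⁻), Sr2+ (Z=38, 36 e⁻), Rb+ (Z=37, 36 e⁻), Br- (Z=35, 36 e⁻). V5+ < Ti4+ (isoelectronic, higher Z=23 is smaller); Ti4+ < Zr4+ (same group, period 4 vs 5); Zr4+ < Y3+ (isoelectronic, higher Z=40 is smaller); Y3+ < Sr2+ (both 36 e⁻, Z=39>38); Sr2+ < Rb+ (both 36 e⁻, Z=38>37); Rb+ < Br- (both 36 e⁻, Z=37>35).
With Rb+ included the full order is V5+ < Ti4+ < Zr4+ < Y3+ < Sr2+ < Rb+ < Br-, so it takes position 6.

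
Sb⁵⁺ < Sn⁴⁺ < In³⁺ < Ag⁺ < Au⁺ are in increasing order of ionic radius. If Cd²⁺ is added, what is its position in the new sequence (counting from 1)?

4

Work out protons and electrons: Sb⁵⁺ has 46 e⁻ (Z=51), Sn⁴⁺ has 46 e⁻ (Z=50), In³⁺ has 46 e⁻ (Z=49), Cd²⁺ has 46 e⁻ (Z=48), Ag⁺ has 46 e⁻ (Z=47), Au⁺ has 78 e⁻ (Z=79). Sb⁵⁺ < Sn⁴⁺ (both 46 e⁻, Z=51>50); Sn⁴⁺ < In³⁺ (isoelectronic, higher Z=50 is smaller); In³⁺ < Cd²⁺ (isoelectronic, higher Z=49 is smaller); Cd²⁺ < Ag⁺ (isoelectronic, higher Z=48 is smaller); Ag⁺ < Au⁺ (same group, 1 shell fewer).
With Cd²⁺ included the full order is Sb⁵⁺ < Sn⁴⁺ < In³⁺ < Cd²⁺ < Ag⁺ < Au⁺, so it takes position 4.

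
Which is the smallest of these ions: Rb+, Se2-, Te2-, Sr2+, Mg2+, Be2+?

First list Z and electron count for each: Be2+: 2 e⁻, Z=4, Mg2+: 10 e⁻, Z=12, Sr2+: 36 e⁻, Z=38, Rb+: 36 e⁻, Z=37, Se2-: 36 e⁻, Z=34, Te2-: 54 e⁻, Z=52. Be2+ < Mg2+ (same group, 1 shell fewer); Mg2+ < Sr2+ (same group, period 3 vs 5); Sr2+ < Rb+ (both 36 e⁻, Z=38>37); Rb+ < Se2- (both 36 e⁻, Z=37>34); Se2- < Te2- (same group, period 4 vs 5).

Be2+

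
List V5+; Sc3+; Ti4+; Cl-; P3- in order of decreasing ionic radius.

P3- > Cl- > Sc3+ > Ti4+ > V5+

Each ion has 18 electrons. The ranking follows nuclear charge in reverse — greater Z gives a smaller radius. V5+ (Z=23), Ti4+ (Z=22), Sc3+ (Z=21), Cl- (Z=17), P3- (Z=15).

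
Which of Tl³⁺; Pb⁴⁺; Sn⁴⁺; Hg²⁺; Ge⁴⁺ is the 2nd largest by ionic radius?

Tl³⁺

Tabulating Z and e⁻: Ge⁴⁺ (Z=32, 28 e⁻), Sn⁴⁺ (Z=50, 46 e⁻), Pb⁴⁺ (Z=82, 78 e⁻), Tl³⁺ (Z=81, 78 e⁻), Hg²⁺ (Z=80, 78 e⁻). Ge⁴⁺ < Sn⁴⁺ (same group, period 4 vs 5); Sn⁴⁺ < Pb⁴⁺ (same group, 1 shell fewer); Pb⁴⁺ < Tl³⁺ (isoelectronic, higher Z=82 is smaller); Tl³⁺ < Hg²⁺ (isoelectronic, higher Z=81 is smaller).
Ordering: Ge⁴⁺ < Sn⁴⁺ < Pb⁴⁺ < Tl³⁺ < Hg²⁺. The 2nd largest is Tl³⁺.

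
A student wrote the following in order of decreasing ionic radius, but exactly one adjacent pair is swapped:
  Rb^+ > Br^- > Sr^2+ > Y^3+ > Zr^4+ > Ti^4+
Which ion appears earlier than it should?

Rb^+

Check each adjacent pair. Rb^+ and Br^- are reversed: they are isoelectronic (36 e⁻) and Rb has more protons than Br (37 vs 35), making Rb^+ smaller. No other neighbouring pair contradicts the periodic trends, so Rb^+ is the ion listed too early.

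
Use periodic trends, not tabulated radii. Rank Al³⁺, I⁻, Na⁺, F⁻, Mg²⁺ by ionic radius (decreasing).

First list Z and electron count for each: Al³⁺ (Z=13, 10 e⁻), Mg²⁺ (Z=12, 10 e⁻), Na⁺ (Z=11, 10 e⁻), F⁻ (Z=9, 10 e⁻), I⁻ (Z=53, 54 e⁻). Al³⁺ < Mg²⁺ (both 10 e⁻, Z=13>12); Mg²⁺ < Na⁺ (isoelectronic, higher Z=12 is smaller); Na⁺ < F⁻ (both 10 e⁻, Z=11>9); F⁻ < I⁻ (same group, 3 shells fewer).

I⁻ > F⁻ > Na⁺ > Mg²⁺ > Al³⁺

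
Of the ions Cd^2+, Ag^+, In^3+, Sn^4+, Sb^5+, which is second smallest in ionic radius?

Isoelectronic series (46 e⁻ each). Size is set by nuclear charge: more protons means a smaller ion. Sb^5+ (Z=51), Sn^4+ (Z=50), In^3+ (Z=49), Cd^2+ (Z=48), Ag^+ (Z=47).
So the order is Sb^5+ < Sn^4+ < In^3+ < Cd^2+ < Ag^+; the 2nd-smallest ion is Sn^4+.

Sn^4+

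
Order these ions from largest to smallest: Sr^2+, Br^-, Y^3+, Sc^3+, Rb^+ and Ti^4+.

Tabulating Z and e⁻: Ti^4+: 18 e⁻, Z=22, Sc^3+: 18 e⁻, Z=21, Y^3+: 36 e⁻, Z=39, Sr^2+: 36 e⁻, Z=38, Rb^+: 36 e⁻, Z=37, Br^-: 36 e⁻, Z=35. Ti^4+ < Sc^3+ (both 18 e⁻, Z=22>21); Sc^3+ < Y^3+ (same group, period 4 vs 5); Y^3+ < Sr^2+ (isoelectronic, higher Z=39 is smaller); Sr^2+ < Rb^+ (isoelectronic, higher Z=38 is smaller); Rb^+ < Br^- (isoelectronic, higher Z=37 is smaller).

Br^- > Rb^+ > Sr^2+ > Y^3+ > Sc^3+ > Ti^4+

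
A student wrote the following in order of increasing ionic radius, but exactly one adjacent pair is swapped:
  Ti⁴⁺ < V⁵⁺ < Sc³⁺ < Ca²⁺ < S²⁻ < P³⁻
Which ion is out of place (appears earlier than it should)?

Scanning neighbour by neighbour, only Ti⁴⁺/V⁵⁺ violates a trend: V⁵⁺ and Ti⁴⁺ share 18 electrons; the higher nuclear charge on V (Z=23) contracts it more, so V⁵⁺ < Ti⁴⁺. That makes Ti⁴⁺ the one sitting a position early relative to where it belongs.

Ti⁴⁺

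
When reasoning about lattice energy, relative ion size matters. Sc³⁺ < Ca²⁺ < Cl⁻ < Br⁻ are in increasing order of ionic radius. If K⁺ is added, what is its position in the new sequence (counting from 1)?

Electron counts and nuclear charges: Sc³⁺ has 18 e⁻ (Z=21), Ca²⁺ has 18 e⁻ (Z=20), K⁺ has 18 e⁻ (Z=19), Cl⁻ has 18 e⁻ (Z=17), Br⁻ has 36 e⁻ (Z=35). Sc³⁺ < Ca²⁺ (isoelectronic, higher Z=21 is smaller); Ca²⁺ < K⁺ (both 18 e⁻, Z=20>19); K⁺ < Cl⁻ (isoelectronic, higher Z=19 is smaller); Cl⁻ < Br⁻ (same group, period 3 vs 4).
Merged order: Sc³⁺ < Ca²⁺ < K⁺ < Cl⁻ < Br⁻ — K⁺ is number 3.

3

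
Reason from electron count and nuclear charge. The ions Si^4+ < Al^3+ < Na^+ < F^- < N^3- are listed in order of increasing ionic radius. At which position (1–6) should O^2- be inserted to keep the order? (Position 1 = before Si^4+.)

These species are isoelectronic with 10 electrons. The only difference is the number of protons: Si^4+ (Z=14), Al^3+ (Z=13), Na^+ (Z=11), F^- (Z=9), O^2- (Z=8), N^3- (Z=7). The strongest nuclear pull (Si^4+) gives the smallest ion.
The complete sequence is Si^4+ < Al^3+ < Na^+ < F^- < O^2- < N^3-. O^2- sits at position 5.

5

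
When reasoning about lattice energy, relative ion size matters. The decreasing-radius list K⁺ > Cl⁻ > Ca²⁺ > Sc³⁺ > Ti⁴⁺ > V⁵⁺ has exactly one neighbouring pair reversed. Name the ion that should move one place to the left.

Cl⁻

Compare adjacent ions: they are isoelectronic (18 e⁻) and K has more protons than Cl (19 vs 17), making K⁺ smaller — yet in this decreasing list K⁺ sits before Cl⁻. Nothing else is reversed, so Cl⁻ should move one place to the left.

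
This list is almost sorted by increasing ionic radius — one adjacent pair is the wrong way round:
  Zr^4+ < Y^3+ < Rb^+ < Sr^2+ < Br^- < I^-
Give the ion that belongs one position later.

The pair Rb^+, Sr^2+ is the wrong way round — Sr^2+ and Rb^+ share 36 electrons; the higher nuclear charge on Sr (Z=38) contracts it more, so Sr^2+ < Rb^+. All other adjacent pairs agree with periodic trends, so Rb^+ is the misplaced ion.

Rb^+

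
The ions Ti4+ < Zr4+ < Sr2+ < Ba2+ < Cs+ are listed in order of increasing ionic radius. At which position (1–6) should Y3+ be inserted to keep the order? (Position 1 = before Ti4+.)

First list Z and electron count for each: Ti4+: 18 e⁻, Z=22, Zr4+: 36 e⁻, Z=40, Y3+: 36 e⁻, Z=39, Sr2+: 36 e⁻, Z=38, Ba2+: 54 e⁻, Z=56, Cs+: 54 e⁻, Z=55. Ti4+ < Zr4+ (same group, 1 shell fewer); Zr4+ < Y3+ (both 36 e⁻, Z=40>39); Y3+ < Sr2+ (both 36 e⁻, Z=39>38); Sr2+ < Ba2+ (same group, 1 shell fewer); Ba2+ < Cs+ (isoelectronic, higher Z=56 is smaller).
Putting Y3+ in gives Ti4+ < Zr4+ < Y3+ < Sr2+ < Ba2+ < Cs+; it lands at slot 3.

3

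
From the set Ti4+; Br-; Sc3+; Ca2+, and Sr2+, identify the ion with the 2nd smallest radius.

Tabulating Z and e⁻: Ti4+: 18 e⁻, Z=22, Sc3+: 18 e⁻, Z=21, Ca2+: 18 e⁻, Z=20, Sr2+: 36 e⁻, Z=38, Br-: 36 e⁻, Z=35. Ti4+ < Sc3+ (both 18 e⁻, Z=22>21); Sc3+ < Ca2+ (both 18 e⁻, Z=21>20); Ca2+ < Sr2+ (same group, period 4 vs 5); Sr2+ < Br- (isoelectronic, higher Z=38 is smaller).
So the order is Ti4+ < Sc3+ < Ca2+ < Sr2+ < Br-; the 2nd-smallest ion is Sc3+.

Sc3+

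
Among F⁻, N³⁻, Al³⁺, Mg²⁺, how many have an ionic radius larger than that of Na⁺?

2

All of these have 10 electrons (isoelectronic). With the same electron cloud, the ion with the most protons pulls it in tightest. Nuclear charges: Al³⁺ (Z=13), Mg²⁺ (Z=12), Na⁺ (Z=11), F⁻ (Z=9), N³⁻ (Z=7). Highest Z is smallest.
Overall: Al³⁺ < Mg²⁺ < Na⁺ < F⁻ < N³⁻. Na⁺ has 2 below it and 2 above. So 2 are larger.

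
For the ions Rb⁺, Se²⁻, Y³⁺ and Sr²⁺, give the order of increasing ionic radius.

These species are isoelectronic with 36 electrons. The only difference is the number of protons: Y³⁺ (Z=39), Sr²⁺ (Z=38), Rb⁺ (Z=37), Se²⁻ (Z=34). The strongest nuclear pull (Y³⁺) gives the smallest ion.

Y³⁺ < Sr²⁺ < Rb⁺ < Se²⁻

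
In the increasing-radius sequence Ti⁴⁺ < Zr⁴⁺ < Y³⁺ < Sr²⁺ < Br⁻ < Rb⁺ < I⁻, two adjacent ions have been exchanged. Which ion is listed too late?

Rb⁺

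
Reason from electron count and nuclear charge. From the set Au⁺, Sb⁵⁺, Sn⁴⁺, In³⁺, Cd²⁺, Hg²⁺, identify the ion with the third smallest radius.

In³⁺

Tabulating Z and e⁻: Sb⁵⁺ (Z=51, 46 e⁻), Sn⁴⁺ (Z=50, 46 e⁻), In³⁺ (Z=49, 46 e⁻), Cd²⁺ (Z=48, 46 e⁻), Hg²⁺ (Z=80, 78 e⁻), Au⁺ (Z=79, 78 e⁻). Sb⁵⁺ < Sn⁴⁺ (both 46 e⁻, Z=51>50); Sn⁴⁺ < In³⁺ (isoelectronic, higher Z=50 is smaller); In³⁺ < Cd²⁺ (isoelectronic, higher Z=49 is smaller); Cd²⁺ < Hg²⁺ (same group, period 5 vs 6); Hg²⁺ < Au⁺ (isoelectronic, higher Z=80 is smaller).
Ordering: Sb⁵⁺ < Sn⁴⁺ < In³⁺ < Cd²⁺ < Hg²⁺ < Au⁺. The third smallest is In³⁺.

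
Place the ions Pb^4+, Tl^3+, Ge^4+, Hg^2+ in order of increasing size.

Ge^4+: 28 e⁻, Z=32, Pb^4+: 78 e⁻, Z=82, Tl^3+: 78 e⁻, Z=81, Hg^2+: 78 e⁻, Z=80. Ge^4+ < Pb^4+ (same group, 2 shells fewer); Pb^4+ < Tl^3+ (isoelectronic, higher Z=82 is smaller); Tl^3+ < Hg^2+ (both 78 e⁻, Z=81>80).

Ge^4+ < Pb^4+ < Tl^3+ < Hg^2+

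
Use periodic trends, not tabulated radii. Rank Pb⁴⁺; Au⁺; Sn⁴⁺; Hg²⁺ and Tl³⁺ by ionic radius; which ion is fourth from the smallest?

Electron counts and nuclear charges: Sn⁴⁺ (Z=50, 46 e⁻), Pb⁴⁺ (Z=82, 78 e⁻), Tl³⁺ (Z=81, 78 e⁻), Hg²⁺ (Z=80, 78 e⁻), Au⁺ (Z=79, 78 e⁻). Sn⁴⁺ < Pb⁴⁺ (same group, 1 shell fewer); Pb⁴⁺ < Tl³⁺ (both 78 e⁻, Z=82>81); Tl³⁺ < Hg²⁺ (isoelectronic, higher Z=81 is smaller); Hg²⁺ < Au⁺ (isoelectronic, higher Z=80 is smaller).
Full ascending order: Sn⁴⁺ < Pb⁴⁺ < Tl³⁺ < Hg²⁺ < Au⁺. Counting from the smallest, position 4 is Hg²⁺.

Hg²⁺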